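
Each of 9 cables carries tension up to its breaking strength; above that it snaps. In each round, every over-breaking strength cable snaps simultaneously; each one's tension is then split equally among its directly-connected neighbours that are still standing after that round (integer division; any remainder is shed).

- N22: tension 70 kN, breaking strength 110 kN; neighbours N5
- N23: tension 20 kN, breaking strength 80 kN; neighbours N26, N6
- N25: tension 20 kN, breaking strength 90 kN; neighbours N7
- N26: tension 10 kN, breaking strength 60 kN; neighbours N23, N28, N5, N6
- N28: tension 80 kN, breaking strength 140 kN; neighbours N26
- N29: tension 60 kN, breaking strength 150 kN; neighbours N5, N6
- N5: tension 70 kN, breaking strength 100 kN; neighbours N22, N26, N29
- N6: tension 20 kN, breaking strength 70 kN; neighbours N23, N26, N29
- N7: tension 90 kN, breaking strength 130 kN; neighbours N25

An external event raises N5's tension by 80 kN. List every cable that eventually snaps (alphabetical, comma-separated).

N22, N5

Round 1 — N5 at 150 > 100. N5 snaps.
  N5 sheds 150 kN to N22, N26, N29: 50 each.
    N22: 70+50 = 120 > 110
    N26: 10+50 = 60 ≤ 60
    N29: 60+50 = 110 ≤ 150
Round 2 — N22 snaps.
  N22 sheds 120 kN: no online neighbours, lost.
No further breaks.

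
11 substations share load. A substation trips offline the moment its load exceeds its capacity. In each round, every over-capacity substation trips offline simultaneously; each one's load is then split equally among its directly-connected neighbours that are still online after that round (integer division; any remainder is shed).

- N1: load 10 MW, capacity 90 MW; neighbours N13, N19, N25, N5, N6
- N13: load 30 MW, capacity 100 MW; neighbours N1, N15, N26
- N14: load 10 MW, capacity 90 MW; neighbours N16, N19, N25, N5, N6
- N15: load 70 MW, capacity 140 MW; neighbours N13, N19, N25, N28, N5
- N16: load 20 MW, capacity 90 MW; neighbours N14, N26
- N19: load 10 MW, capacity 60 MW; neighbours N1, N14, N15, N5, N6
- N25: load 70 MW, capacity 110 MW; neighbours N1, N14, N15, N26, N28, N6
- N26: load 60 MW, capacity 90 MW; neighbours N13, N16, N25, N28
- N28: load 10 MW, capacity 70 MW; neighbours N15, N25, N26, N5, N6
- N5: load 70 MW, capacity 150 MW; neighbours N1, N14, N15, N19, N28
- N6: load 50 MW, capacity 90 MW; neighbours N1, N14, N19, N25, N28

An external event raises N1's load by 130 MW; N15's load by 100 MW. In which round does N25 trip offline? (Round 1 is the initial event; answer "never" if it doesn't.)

2

Round 1 — N1 at 140 > 90; N15 at 170 > 140. N1, N15 trip offline.
  N1 sheds 140 MW to N13, N19, N25, N5, N6: 28 each.
    N13: 30+28 = 58 ≤ 100
    N19: 10+28 = 38 ≤ 60
    N25: 70+28 = 98 ≤ 110
    N5: 70+28 = 98 ≤ 150
    N6: 50+28 = 78 ≤ 90
  N15 sheds 170 MW to N13, N19, N25, N28, N5: 34 each.
    N13: 58+34 = 92 ≤ 100
    N19: 38+34 = 72 > 60
    N25: 98+34 = 132 > 110
    N28: 10+34 = 44 ≤ 70
    N5: 98+34 = 132 ≤ 150
Round 2 — N19, N25 trip offline.
  N19 sheds 72 MW to N14, N5, N6: 24 each.
    N14: 10+24 = 34 ≤ 90
    N5: 132+24 = 156 > 150
    N6: 78+24 = 102 > 90
  N25 sheds 132 MW to N14, N26, N28, N6: 33 each.
    N14: 34+33 = 67 ≤ 90
    N26: 60+33 = 93 > 90
    N28: 44+33 = 77 > 70
    N6: 102+33 = 135 > 90
Round 3 — N26, N28, N5, N6 trip offline.
  N26 sheds 93 MW to N13, N16: 46 each (1 lost).
    N13: 92+46 = 138 > 100
    N16: 20+46 = 66 ≤ 90
  N28 sheds 77 MW: no online neighbours, lost.
  N5 sheds 156 MW to N14: 156 each.
    N14: 67+156 = 223 > 90
  N6 sheds 135 MW to N14: 135 each.
    N14: 223+135 = 358 > 90
Round 4 — N13, N14 trip offline.
  N13 sheds 138 MW: no online neighbours, lost.
  N14 sheds 358 MW to N16: 358 each.
    N16: 66+358 = 424 > 90
Round 5 — N16 trips offline.
  N16 sheds 424 MW: no online neighbours, lost.
No further trips.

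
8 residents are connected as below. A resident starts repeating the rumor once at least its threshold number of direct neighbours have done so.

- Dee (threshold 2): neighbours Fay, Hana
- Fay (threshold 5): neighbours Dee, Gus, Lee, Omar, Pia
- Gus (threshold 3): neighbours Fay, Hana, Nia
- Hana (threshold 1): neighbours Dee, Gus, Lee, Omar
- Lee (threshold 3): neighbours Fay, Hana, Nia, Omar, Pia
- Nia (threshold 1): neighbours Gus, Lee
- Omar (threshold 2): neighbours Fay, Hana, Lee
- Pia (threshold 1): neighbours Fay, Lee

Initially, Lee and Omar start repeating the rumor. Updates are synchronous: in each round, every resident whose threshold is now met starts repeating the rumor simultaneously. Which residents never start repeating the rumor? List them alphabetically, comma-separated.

Round 1 — Lee, Omar start repeating the rumor (initial).
Round 2 — checking thresholds:
  Fay: 2 of 5 neighbours < 5, holds.
  Hana: 2 of 4 neighbours ≥ 1, starts repeating the rumor.
  Nia: 1 of 2 neighbours ≥ 1, starts repeating the rumor.
  Pia: 1 of 2 neighbours ≥ 1, starts repeating the rumor.
Round 3 — no new spreads; cascade stops.

Dee, Fay, Gus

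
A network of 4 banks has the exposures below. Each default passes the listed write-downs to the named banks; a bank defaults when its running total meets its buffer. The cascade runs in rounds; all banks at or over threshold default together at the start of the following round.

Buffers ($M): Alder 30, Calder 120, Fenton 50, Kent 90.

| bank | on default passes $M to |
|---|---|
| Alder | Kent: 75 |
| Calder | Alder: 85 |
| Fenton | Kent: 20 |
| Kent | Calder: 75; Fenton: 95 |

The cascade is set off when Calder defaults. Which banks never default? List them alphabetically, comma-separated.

Fenton, Kent

Round 1 — Calder defaults (initial).
  Alder: +85 → 85 ≥ 30
Round 2 — Alder defaults.
  Kent: +75 → 75 < 90
No further defaults.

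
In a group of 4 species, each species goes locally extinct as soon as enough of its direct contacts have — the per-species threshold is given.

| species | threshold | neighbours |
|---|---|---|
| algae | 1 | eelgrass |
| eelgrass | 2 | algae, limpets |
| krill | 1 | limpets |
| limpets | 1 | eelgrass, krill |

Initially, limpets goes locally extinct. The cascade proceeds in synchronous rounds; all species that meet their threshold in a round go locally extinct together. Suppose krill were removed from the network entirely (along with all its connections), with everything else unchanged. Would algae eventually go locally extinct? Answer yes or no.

no

With krill removed:
Round 1 — limpets goes locally extinct (initial).
Round 2 — no new extinctions; cascade stops.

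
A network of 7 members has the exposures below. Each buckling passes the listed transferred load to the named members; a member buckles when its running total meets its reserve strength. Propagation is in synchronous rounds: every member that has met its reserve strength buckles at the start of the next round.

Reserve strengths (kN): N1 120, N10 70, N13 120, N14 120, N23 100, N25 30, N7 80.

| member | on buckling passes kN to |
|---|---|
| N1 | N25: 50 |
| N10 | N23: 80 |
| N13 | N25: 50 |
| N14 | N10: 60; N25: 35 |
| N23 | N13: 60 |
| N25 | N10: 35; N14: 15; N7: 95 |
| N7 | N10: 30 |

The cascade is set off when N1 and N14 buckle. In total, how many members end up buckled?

Round 1 — N1, N14 buckle (initial).
  N10: +60 → 60 < 70
  N25: +50+35 → 85 ≥ 30
Round 2 — N25 buckles.
  N10: +35 → 95 ≥ 70
  N7: +95 → 95 ≥ 80
Round 3 — N10, N7 buckle.
  N23: +80 → 80 < 100
No further bucklings.

5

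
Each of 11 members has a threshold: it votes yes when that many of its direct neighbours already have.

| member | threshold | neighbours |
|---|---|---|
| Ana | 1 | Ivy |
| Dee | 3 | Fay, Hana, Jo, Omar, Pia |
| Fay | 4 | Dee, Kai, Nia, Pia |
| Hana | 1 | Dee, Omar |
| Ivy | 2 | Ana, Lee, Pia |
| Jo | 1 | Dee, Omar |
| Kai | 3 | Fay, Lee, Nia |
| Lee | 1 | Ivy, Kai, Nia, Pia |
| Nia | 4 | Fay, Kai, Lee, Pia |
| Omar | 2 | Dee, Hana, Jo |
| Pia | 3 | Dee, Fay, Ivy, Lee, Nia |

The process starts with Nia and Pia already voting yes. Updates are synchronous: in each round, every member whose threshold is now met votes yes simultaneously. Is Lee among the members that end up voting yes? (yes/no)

Round 1 — Nia, Pia vote yes (initial).
Round 2 — checking thresholds:
  Dee: 1 of 5 neighbours < 3, below threshold.
  Fay: 2 of 4 neighbours < 4, below threshold.
  Ivy: 1 of 3 neighbours < 2, below threshold.
  Kai: 1 of 3 neighbours < 3, below threshold.
  Lee: 2 of 4 neighbours ≥ 1, votes yes.
Round 3 — checking thresholds:
  Dee: 1 of 5 neighbours < 3, below threshold.
  Fay: 2 of 4 neighbours < 4, below threshold.
  Ivy: 2 of 3 neighbours ≥ 2, votes yes.
  Kai: 2 of 3 neighbours < 3, below threshold.
Round 4 — checking thresholds:
  Ana: 1 of 1 neighbours ≥ 1, votes yes.
  Dee: 1 of 5 neighbours < 3, below threshold.
  Fay: 2 of 4 neighbours < 4, below threshold.
  Kai: 2 of 3 neighbours < 3, below threshold.
Round 5 — no new yes votes; cascade stops.

yes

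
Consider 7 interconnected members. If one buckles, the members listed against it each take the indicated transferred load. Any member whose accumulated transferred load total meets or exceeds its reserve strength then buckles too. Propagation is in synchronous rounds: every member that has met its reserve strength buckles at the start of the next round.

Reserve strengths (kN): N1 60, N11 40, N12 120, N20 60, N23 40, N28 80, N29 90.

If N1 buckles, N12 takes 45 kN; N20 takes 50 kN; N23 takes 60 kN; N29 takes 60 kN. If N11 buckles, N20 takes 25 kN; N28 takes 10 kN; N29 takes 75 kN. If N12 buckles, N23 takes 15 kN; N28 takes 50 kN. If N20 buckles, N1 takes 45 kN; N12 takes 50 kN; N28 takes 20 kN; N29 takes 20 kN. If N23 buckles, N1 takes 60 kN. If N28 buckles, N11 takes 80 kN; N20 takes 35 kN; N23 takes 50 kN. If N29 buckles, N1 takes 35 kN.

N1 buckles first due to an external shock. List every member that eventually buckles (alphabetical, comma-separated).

Round 1 — N1 buckles (initial).
  N12: +45 → 45 < 120
  N20: +50 → 50 < 60
  N23: +60 → 60 ≥ 40
  N29: +60 → 60 < 90
Round 2 — N23 buckles.
No further bucklings.

N1, N23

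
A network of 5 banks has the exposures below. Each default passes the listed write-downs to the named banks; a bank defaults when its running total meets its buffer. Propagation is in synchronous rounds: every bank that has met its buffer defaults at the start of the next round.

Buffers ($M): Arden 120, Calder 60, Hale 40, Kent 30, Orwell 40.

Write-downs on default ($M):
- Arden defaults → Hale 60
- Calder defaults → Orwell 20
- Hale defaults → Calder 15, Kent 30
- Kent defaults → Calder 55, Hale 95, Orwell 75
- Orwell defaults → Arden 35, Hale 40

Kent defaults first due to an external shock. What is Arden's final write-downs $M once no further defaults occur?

35

Round 1 — Kent defaults (initial).
  Calder: +55 → 55 < 60
  Hale: +95 → 95 ≥ 40
  Orwell: +75 → 75 ≥ 40
Round 2 — Hale, Orwell default.
  Arden: +35 → 35 < 120
  Calder: +15 → 70 ≥ 60
Round 3 — Calder defaults.
No further defaults.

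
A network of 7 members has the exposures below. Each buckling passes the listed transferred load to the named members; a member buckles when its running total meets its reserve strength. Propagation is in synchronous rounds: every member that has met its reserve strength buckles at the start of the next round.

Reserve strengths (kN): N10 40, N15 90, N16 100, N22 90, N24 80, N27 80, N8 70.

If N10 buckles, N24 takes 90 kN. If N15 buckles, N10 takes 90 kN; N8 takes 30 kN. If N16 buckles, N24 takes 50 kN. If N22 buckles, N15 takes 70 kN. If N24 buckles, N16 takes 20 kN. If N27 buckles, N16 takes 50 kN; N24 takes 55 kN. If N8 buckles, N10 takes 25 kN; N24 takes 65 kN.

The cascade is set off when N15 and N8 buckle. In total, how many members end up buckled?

4

Round 1 — N15, N8 buckle (initial).
  N10: +90+25 → 115 ≥ 40
  N24: +65 → 65 < 80
Round 2 — N10 buckles.
  N24: +90 → 155 ≥ 80
Round 3 — N24 buckles.
  N16: +20 → 20 < 100
No further bucklings.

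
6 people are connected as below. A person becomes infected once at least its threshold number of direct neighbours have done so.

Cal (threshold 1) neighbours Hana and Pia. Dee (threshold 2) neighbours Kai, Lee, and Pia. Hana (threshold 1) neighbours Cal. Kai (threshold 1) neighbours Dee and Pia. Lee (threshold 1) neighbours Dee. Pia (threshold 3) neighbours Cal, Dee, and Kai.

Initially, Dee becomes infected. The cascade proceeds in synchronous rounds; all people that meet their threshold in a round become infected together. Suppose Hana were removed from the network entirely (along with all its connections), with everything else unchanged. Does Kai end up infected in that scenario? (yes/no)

yes

With Hana removed:
Round 1 — Dee becomes infected (initial).
Round 2 — checking thresholds:
  Kai: 1 of 2 neighbours ≥ 1, becomes infected.
  Lee: 1 of 1 neighbours ≥ 1, becomes infected.
  Pia: 1 of 3 neighbours < 3, holds.
Round 3 — no new infections; cascade stops.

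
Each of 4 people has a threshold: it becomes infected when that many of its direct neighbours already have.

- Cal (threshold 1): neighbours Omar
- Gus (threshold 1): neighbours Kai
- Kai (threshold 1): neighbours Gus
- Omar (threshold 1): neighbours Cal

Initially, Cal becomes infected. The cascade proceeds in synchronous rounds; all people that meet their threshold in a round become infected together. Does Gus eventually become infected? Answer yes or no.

no

Round 1 — Cal becomes infected (initial).
Round 2 — checking thresholds:
  Omar: 1 of 1 neighbours ≥ 1, becomes infected.
Round 3 — no new infections; cascade stops.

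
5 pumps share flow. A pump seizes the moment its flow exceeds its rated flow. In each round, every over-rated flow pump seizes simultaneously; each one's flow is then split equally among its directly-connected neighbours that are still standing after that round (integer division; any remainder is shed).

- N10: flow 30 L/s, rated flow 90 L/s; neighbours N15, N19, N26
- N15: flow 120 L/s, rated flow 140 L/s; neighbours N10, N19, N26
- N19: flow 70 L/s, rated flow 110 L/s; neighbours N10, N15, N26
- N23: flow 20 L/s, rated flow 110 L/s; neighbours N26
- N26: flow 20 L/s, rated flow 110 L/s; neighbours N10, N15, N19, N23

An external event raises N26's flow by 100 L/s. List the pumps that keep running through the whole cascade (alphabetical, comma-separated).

Round 1 — N26 at 120 > 110. N26 seizes.
  N26 sheds 120 L/s to N10, N15, N19, N23: 30 each.
    N10: 30+30 = 60 ≤ 90
    N15: 120+30 = 150 > 140
    N19: 70+30 = 100 ≤ 110
    N23: 20+30 = 50 ≤ 110
Round 2 — N15 seizes.
  N15 sheds 150 L/s to N10, N19: 75 each.
    N10: 60+75 = 135 > 90
    N19: 100+75 = 175 > 110
Round 3 — N10, N19 seize.
  N10 sheds 135 L/s: no online neighbours, lost.
  N19 sheds 175 L/s: no online neighbours, lost.
No further seizures.

N23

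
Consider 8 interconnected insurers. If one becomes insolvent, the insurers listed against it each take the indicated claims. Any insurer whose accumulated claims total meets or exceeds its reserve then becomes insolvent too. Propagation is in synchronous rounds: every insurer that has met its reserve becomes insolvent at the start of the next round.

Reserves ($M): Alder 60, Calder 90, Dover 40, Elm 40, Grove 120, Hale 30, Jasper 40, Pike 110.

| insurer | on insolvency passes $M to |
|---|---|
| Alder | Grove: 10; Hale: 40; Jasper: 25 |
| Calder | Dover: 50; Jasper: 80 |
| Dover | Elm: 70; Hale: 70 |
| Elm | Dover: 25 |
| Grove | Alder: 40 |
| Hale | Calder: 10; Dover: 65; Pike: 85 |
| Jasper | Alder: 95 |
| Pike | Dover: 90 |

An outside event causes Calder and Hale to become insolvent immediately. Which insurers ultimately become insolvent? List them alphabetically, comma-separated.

Round 1 — Calder, Hale become insolvent (initial).
  Dover: +50+65 → 115 ≥ 40
  Jasper: +80 → 80 ≥ 40
  Pike: +85 → 85 < 110
Round 2 — Dover, Jasper become insolvent.
  Alder: +95 → 95 ≥ 60
  Elm: +70 → 70 ≥ 40
Round 3 — Alder, Elm become insolvent.
  Grove: +10 → 10 < 120
No further insolvencies.

Alder, Calder, Dover, Elm, Hale, Jasper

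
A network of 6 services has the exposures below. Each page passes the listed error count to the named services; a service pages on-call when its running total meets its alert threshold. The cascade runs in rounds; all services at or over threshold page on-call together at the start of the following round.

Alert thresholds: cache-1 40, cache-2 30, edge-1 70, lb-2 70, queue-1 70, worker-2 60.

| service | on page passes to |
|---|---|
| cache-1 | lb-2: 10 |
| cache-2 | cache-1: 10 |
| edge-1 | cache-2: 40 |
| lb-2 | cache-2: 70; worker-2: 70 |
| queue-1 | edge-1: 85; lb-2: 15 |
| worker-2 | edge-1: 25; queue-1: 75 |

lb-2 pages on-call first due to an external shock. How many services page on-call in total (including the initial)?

Round 1 — lb-2 pages on-call (initial).
  cache-2: +70 → 70 ≥ 30
  worker-2: +70 → 70 ≥ 60
Round 2 — cache-2, worker-2 page on-call.
  cache-1: +10 → 10 < 40
  edge-1: +25 → 25 < 70
  queue-1: +75 → 75 ≥ 70
Round 3 — queue-1 pages on-call.
  edge-1: +85 → 110 ≥ 70
Round 4 — edge-1 pages on-call.
No further pages.

5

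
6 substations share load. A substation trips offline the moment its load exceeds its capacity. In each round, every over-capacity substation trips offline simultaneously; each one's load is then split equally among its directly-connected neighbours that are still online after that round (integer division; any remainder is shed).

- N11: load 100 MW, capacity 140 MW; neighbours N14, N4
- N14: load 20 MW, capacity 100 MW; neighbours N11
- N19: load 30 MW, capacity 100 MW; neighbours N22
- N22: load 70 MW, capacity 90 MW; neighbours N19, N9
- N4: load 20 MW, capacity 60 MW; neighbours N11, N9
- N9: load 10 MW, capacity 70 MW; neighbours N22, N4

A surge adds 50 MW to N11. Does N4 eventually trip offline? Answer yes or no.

yes

Round 1 — N11 at 150 > 140. N11 trips offline.
  N11 sheds 150 MW to N14, N4: 75 each.
    N14: 20+75 = 95 ≤ 100
    N4: 20+75 = 95 > 60
Round 2 — N4 trips offline.
  N4 sheds 95 MW to N9: 95 each.
    N9: 10+95 = 105 > 70
Round 3 — N9 trips offline.
  N9 sheds 105 MW to N22: 105 each.
    N22: 70+105 = 175 > 90
Round 4 — N22 trips offline.
  N22 sheds 175 MW to N19: 175 each.
    N19: 30+175 = 205 > 100
Round 5 — N19 trips offline.
  N19 sheds 205 MW: no online neighbours, lost.
No further trips.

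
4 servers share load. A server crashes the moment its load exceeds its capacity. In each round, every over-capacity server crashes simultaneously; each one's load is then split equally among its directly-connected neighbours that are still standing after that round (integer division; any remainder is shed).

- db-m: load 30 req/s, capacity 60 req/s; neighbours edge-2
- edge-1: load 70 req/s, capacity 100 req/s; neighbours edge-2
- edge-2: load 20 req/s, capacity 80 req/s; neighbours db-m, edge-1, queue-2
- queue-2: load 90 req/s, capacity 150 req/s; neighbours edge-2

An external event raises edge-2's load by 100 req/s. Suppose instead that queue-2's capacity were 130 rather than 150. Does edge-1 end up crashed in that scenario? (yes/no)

yes

With queue-2's capacity at 130:
Round 1 — edge-2 at 120 > 80. edge-2 crashes.
  edge-2 sheds 120 req/s to db-m, edge-1, queue-2: 40 each.
    db-m: 30+40 = 70 > 60
    edge-1: 70+40 = 110 > 100
    queue-2: 90+40 = 130 ≤ 130
Round 2 — db-m, edge-1 crash.
  db-m sheds 70 req/s: no online neighbours, lost.
  edge-1 sheds 110 req/s: no online neighbours, lost.
No further crashes.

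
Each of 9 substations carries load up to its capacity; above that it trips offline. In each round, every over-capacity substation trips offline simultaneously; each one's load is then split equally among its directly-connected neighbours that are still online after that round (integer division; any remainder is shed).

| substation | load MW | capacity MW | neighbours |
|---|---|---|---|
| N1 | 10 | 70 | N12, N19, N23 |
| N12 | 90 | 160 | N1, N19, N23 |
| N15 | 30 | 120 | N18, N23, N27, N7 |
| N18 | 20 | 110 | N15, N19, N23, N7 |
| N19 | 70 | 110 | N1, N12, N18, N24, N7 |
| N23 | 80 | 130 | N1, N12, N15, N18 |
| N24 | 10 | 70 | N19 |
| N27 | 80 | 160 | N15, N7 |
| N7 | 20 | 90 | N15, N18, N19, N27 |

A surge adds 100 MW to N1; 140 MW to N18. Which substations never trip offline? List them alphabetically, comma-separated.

N24

Round 1 — N1 at 110 > 70; N18 at 160 > 110. N1, N18 trip offline.
  N1 sheds 110 MW to N12, N19, N23: 36 each (2 lost).
    N12: 90+36 = 126 ≤ 160
    N19: 70+36 = 106 ≤ 110
    N23: 80+36 = 116 ≤ 130
  N18 sheds 160 MW to N15, N19, N23, N7: 40 each.
    N15: 30+40 = 70 ≤ 120
    N19: 106+40 = 146 > 110
    N23: 116+40 = 156 > 130
    N7: 20+40 = 60 ≤ 90
Round 2 — N19, N23 trip offline.
  N19 sheds 146 MW to N12, N24, N7: 48 each (2 lost).
    N12: 126+48 = 174 > 160
    N24: 10+48 = 58 ≤ 70
    N7: 60+48 = 108 > 90
  N23 sheds 156 MW to N12, N15: 78 each.
    N12: 174+78 = 252 > 160
    N15: 70+78 = 148 > 120
Round 3 — N12, N15, N7 trip offline.
  N12 sheds 252 MW: no online neighbours, lost.
  N15 sheds 148 MW to N27: 148 each.
    N27: 80+148 = 228 > 160
  N7 sheds 108 MW to N27: 108 each.
    N27: 228+108 = 336 > 160
Round 4 — N27 trips offline.
  N27 sheds 336 MW: no online neighbours, lost.
No further trips.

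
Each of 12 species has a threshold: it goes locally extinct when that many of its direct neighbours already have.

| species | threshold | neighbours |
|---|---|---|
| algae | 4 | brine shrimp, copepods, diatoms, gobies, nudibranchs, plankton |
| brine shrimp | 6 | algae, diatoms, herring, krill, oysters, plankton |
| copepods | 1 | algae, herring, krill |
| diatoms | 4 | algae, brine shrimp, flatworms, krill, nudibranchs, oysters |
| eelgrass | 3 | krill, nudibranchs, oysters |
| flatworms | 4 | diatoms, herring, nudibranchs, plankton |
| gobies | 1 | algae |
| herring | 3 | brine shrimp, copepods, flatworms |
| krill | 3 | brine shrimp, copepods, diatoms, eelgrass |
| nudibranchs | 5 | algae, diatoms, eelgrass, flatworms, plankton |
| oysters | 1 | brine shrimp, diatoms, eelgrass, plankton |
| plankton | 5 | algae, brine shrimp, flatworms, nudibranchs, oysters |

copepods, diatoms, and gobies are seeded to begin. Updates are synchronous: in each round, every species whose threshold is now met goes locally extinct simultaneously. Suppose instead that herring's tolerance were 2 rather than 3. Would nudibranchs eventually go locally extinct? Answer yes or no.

With herring's tolerance at 2:
Round 1 — copepods, diatoms, gobies go locally extinct (initial).
Round 2 — checking thresholds:
  algae: 3 of 6 neighbours < 4, holds.
  brine shrimp: 1 of 6 neighbours < 6, holds.
  flatworms: 1 of 4 neighbours < 4, holds.
  herring: 1 of 3 neighbours < 2, holds.
  krill: 2 of 4 neighbours < 3, holds.
  nudibranchs: 1 of 5 neighbours < 5, holds.
  oysters: 1 of 4 neighbours ≥ 1, goes locally extinct.
Round 3 — no new extinctions; cascade stops.

no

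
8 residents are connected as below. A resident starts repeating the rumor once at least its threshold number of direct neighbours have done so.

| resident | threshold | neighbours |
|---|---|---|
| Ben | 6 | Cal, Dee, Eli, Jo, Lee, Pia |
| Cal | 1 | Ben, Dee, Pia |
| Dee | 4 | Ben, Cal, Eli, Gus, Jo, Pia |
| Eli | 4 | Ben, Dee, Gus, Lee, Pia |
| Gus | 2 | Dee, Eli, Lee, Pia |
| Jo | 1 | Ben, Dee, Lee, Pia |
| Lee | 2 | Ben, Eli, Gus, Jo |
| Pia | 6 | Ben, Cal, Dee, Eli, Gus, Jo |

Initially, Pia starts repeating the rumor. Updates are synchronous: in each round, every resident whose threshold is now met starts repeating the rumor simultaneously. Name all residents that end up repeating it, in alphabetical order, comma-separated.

Cal, Jo, Pia

Round 1 — Pia starts repeating the rumor (initial).
Round 2 — checking thresholds:
  Ben: 1 of 6 neighbours < 6, below threshold.
  Cal: 1 of 3 neighbours ≥ 1, starts repeating the rumor.
  Dee: 1 of 6 neighbours < 4, below threshold.
  Eli: 1 of 5 neighbours < 4, below threshold.
  Gus: 1 of 4 neighbours < 2, below threshold.
  Jo: 1 of 4 neighbours ≥ 1, starts repeating the rumor.
Round 3 — no new spreads; cascade stops.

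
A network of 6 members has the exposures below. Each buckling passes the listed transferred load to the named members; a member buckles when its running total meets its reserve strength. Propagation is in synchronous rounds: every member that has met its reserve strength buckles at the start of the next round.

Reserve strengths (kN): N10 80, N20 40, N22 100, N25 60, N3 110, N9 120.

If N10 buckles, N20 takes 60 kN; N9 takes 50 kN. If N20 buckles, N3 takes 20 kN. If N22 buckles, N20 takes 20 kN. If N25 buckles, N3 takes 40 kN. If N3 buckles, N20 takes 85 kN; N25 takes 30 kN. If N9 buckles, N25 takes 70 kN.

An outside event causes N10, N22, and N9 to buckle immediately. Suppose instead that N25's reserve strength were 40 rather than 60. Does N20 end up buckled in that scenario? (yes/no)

With N25's reserve strength at 40:
Round 1 — N10, N22, N9 buckle (initial).
  N20: +60+20 → 80 ≥ 40
  N25: +70 → 70 ≥ 40
Round 2 — N20, N25 buckle.
  N3: +20+40 → 60 < 110
No further bucklings.

yes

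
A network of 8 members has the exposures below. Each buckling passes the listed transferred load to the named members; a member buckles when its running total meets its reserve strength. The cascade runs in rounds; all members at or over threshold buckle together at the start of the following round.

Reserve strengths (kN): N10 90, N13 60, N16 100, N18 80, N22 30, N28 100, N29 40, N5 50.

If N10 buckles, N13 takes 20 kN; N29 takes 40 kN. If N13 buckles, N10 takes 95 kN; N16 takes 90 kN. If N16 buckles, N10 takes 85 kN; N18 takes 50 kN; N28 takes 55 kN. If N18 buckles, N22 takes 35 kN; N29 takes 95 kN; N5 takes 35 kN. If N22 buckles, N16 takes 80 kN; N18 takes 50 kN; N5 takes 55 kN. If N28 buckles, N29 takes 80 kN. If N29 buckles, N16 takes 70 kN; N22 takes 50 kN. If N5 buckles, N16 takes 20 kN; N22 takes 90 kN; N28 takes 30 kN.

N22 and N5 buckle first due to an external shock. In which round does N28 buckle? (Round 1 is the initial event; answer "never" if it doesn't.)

Round 1 — N22, N5 buckle (initial).
  N16: +80+20 → 100 ≥ 100
  N18: +50 → 50 < 80
  N28: +30 → 30 < 100
Round 2 — N16 buckles.
  N10: +85 → 85 < 90
  N18: +50 → 100 ≥ 80
  N28: +55 → 85 < 100
Round 3 — N18 buckles.
  N29: +95 → 95 ≥ 40
Round 4 — N29 buckles.
No further bucklings.

never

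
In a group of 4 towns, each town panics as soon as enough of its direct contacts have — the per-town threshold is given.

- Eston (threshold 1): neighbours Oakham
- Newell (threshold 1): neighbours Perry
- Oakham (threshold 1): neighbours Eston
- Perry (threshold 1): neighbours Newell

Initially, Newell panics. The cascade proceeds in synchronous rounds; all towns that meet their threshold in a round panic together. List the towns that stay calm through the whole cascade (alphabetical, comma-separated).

Round 1 — Newell panics (initial).
Round 2 — checking thresholds:
  Perry: 1 of 1 neighbours ≥ 1, panics.
Round 3 — no new panics; cascade stops.

Eston, Oakham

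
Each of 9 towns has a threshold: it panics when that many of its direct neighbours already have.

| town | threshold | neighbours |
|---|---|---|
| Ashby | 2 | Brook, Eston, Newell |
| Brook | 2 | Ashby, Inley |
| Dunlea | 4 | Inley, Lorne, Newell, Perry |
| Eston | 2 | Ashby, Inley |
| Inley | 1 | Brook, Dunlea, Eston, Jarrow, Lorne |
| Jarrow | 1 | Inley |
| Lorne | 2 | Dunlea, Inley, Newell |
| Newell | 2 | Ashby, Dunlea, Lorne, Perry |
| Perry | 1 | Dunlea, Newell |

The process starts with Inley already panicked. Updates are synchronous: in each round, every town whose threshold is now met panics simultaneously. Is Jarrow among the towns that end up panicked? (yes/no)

Round 1 — Inley panics (initial).
Round 2 — checking thresholds:
  Brook: 1 of 2 neighbours < 2, below threshold.
  Dunlea: 1 of 4 neighbours < 4, below threshold.
  Eston: 1 of 2 neighbours < 2, below threshold.
  Jarrow: 1 of 1 neighbours ≥ 1, panics.
  Lorne: 1 of 3 neighbours < 2, below threshold.
Round 3 — no new panics; cascade stops.

yes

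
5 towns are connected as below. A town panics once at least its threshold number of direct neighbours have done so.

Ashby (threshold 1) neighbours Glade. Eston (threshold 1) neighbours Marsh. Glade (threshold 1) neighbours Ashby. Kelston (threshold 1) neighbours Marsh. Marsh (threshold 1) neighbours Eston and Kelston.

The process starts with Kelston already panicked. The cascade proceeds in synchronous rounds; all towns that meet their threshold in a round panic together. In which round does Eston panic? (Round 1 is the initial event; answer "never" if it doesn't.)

3

Round 1 — Kelston panics (initial).
Round 2 — checking thresholds:
  Marsh: 1 of 2 neighbours ≥ 1, panics.
Round 3 — checking thresholds:
  Eston: 1 of 1 neighbours ≥ 1, panics.
Round 4 — no new panics; cascade stops.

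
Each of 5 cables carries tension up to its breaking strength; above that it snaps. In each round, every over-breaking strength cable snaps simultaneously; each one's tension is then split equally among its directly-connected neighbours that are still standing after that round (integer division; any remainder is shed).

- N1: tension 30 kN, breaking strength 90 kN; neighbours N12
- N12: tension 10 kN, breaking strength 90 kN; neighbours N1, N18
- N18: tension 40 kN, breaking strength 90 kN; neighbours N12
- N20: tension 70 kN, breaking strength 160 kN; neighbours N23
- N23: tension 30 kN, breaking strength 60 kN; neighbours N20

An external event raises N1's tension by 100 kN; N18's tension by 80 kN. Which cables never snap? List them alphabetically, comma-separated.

N20, N23

Round 1 — N1 at 130 > 90; N18 at 120 > 90. N1, N18 snap.
  N1 sheds 130 kN to N12: 130 each.
    N12: 10+130 = 140 > 90
  N18 sheds 120 kN to N12: 120 each.
    N12: 140+120 = 260 > 90
Round 2 — N12 snaps.
  N12 sheds 260 kN: no online neighbours, lost.
No further breaks.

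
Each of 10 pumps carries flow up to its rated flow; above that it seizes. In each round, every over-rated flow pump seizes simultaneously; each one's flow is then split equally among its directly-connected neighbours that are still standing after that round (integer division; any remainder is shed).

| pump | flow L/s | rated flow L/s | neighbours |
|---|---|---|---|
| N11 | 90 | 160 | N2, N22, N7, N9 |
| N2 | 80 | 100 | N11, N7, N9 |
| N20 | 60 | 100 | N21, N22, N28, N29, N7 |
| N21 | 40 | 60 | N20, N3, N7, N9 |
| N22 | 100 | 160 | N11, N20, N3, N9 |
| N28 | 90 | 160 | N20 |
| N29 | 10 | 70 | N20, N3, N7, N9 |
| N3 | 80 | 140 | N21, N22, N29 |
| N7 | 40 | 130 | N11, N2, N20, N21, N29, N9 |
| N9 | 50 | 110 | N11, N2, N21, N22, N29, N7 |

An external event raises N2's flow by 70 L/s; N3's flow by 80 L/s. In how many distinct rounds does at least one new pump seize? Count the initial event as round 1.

6

Round 1 — N2 at 150 > 100; N3 at 160 > 140. N2, N3 seize.
  N2 sheds 150 L/s to N11, N7, N9: 50 each.
    N11: 90+50 = 140 ≤ 160
    N7: 40+50 = 90 ≤ 130
    N9: 50+50 = 100 ≤ 110
  N3 sheds 160 L/s to N21, N22, N29: 53 each (1 lost).
    N21: 40+53 = 93 > 60
    N22: 100+53 = 153 ≤ 160
    N29: 10+53 = 63 ≤ 70
Round 2 — N21 seizes.
  N21 sheds 93 L/s to N20, N7, N9: 31 each.
    N20: 60+31 = 91 ≤ 100
    N7: 90+31 = 121 ≤ 130
    N9: 100+31 = 131 > 110
Round 3 — N9 seizes.
  N9 sheds 131 L/s to N11, N22, N29, N7: 32 each (3 lost).
    N11: 140+32 = 172 > 160
    N22: 153+32 = 185 > 160
    N29: 63+32 = 95 > 70
    N7: 121+32 = 153 > 130
Round 4 — N11, N22, N29, N7 seize.
  N11 sheds 172 L/s: no online neighbours, lost.
  N22 sheds 185 L/s to N20: 185 each.
    N20: 91+185 = 276 > 100
  N29 sheds 95 L/s to N20: 95 each.
    N20: 276+95 = 371 > 100
  N7 sheds 153 L/s to N20: 153 each.
    N20: 371+153 = 524 > 100
Round 5 — N20 seizes.
  N20 sheds 524 L/s to N28: 524 each.
    N28: 90+524 = 614 > 160
Round 6 — N28 seizes.
  N28 sheds 614 L/s: no online neighbours, lost.
No further seizures.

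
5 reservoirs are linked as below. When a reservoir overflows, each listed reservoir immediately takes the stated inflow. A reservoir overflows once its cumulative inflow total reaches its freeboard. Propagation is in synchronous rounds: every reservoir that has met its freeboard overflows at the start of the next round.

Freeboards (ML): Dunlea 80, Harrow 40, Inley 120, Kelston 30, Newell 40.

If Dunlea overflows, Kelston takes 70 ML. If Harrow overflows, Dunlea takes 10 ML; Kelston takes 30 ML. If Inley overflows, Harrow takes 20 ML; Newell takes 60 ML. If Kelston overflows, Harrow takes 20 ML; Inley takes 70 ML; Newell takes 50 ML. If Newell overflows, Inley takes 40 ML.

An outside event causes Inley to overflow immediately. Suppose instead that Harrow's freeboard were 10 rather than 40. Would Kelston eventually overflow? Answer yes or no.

yes

With Harrow's freeboard at 10:
Round 1 — Inley overflows (initial).
  Harrow: +20 → 20 ≥ 10
  Newell: +60 → 60 ≥ 40
Round 2 — Harrow, Newell overflow.
  Dunlea: +10 → 10 < 80
  Kelston: +30 → 30 ≥ 30
Round 3 — Kelston overflows.
No further overflows.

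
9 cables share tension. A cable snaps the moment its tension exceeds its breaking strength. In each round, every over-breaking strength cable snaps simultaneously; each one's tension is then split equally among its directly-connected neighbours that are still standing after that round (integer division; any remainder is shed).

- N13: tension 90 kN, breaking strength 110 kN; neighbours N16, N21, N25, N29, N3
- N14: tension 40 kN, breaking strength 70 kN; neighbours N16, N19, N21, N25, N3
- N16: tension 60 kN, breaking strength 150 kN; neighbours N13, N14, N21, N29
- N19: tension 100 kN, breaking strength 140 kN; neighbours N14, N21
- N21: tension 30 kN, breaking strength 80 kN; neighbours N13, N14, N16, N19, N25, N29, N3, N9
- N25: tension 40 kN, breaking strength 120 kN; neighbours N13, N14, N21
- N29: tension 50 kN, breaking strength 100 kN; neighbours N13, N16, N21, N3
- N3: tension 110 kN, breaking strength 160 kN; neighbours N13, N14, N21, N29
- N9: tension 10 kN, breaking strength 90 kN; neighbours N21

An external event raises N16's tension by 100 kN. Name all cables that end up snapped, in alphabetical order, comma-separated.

Round 1 — N16 at 160 > 150. N16 snaps.
  N16 sheds 160 kN to N13, N14, N21, N29: 40 each.
    N13: 90+40 = 130 > 110
    N14: 40+40 = 80 > 70
    N21: 30+40 = 70 ≤ 80
    N29: 50+40 = 90 ≤ 100
Round 2 — N13, N14 snap.
  N13 sheds 130 kN to N21, N25, N29, N3: 32 each (2 lost).
    N21: 70+32 = 102 > 80
    N25: 40+32 = 72 ≤ 120
    N29: 90+32 = 122 > 100
    N3: 110+32 = 142 ≤ 160
  N14 sheds 80 kN to N19, N21, N25, N3: 20 each.
    N19: 100+20 = 120 ≤ 140
    N21: 102+20 = 122 > 80
    N25: 72+20 = 92 ≤ 120
    N3: 142+20 = 162 > 160
Round 3 — N21, N29, N3 snap.
  N21 sheds 122 kN to N19, N25, N9: 40 each (2 lost).
    N19: 120+40 = 160 > 140
    N25: 92+40 = 132 > 120
    N9: 10+40 = 50 ≤ 90
  N29 sheds 122 kN: no online neighbours, lost.
  N3 sheds 162 kN: no online neighbours, lost.
Round 4 — N19, N25 snap.
  N19 sheds 160 kN: no online neighbours, lost.
  N25 sheds 132 kN: no online neighbours, lost.
No further breaks.

N13, N14, N16, N19, N21, N25, N29, N3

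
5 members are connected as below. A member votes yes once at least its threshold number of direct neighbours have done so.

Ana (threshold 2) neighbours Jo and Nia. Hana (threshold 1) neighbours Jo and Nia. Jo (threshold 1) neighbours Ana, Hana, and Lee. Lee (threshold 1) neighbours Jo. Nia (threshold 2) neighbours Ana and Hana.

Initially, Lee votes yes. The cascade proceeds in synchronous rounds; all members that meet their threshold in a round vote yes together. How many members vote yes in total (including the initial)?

3

Round 1 — Lee votes yes (initial).
Round 2 — checking thresholds:
  Jo: 1 of 3 neighbours ≥ 1, votes yes.
Round 3 — checking thresholds:
  Ana: 1 of 2 neighbours < 2, not yet.
  Hana: 1 of 2 neighbours ≥ 1, votes yes.
Round 4 — no new yes votes; cascade stops.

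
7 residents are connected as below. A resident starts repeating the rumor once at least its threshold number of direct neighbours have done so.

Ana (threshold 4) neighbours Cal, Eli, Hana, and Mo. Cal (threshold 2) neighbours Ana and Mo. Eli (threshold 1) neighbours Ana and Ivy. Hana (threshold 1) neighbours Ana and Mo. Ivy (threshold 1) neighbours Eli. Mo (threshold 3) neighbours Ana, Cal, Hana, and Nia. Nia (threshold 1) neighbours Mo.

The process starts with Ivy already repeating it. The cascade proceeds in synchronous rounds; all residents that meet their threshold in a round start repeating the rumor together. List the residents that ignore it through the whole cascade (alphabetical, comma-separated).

Ana, Cal, Hana, Mo, Nia

Round 1 — Ivy starts repeating the rumor (initial).
Round 2 — checking thresholds:
  Eli: 1 of 2 neighbours ≥ 1, starts repeating the rumor.
Round 3 — no new spreads; cascade stops.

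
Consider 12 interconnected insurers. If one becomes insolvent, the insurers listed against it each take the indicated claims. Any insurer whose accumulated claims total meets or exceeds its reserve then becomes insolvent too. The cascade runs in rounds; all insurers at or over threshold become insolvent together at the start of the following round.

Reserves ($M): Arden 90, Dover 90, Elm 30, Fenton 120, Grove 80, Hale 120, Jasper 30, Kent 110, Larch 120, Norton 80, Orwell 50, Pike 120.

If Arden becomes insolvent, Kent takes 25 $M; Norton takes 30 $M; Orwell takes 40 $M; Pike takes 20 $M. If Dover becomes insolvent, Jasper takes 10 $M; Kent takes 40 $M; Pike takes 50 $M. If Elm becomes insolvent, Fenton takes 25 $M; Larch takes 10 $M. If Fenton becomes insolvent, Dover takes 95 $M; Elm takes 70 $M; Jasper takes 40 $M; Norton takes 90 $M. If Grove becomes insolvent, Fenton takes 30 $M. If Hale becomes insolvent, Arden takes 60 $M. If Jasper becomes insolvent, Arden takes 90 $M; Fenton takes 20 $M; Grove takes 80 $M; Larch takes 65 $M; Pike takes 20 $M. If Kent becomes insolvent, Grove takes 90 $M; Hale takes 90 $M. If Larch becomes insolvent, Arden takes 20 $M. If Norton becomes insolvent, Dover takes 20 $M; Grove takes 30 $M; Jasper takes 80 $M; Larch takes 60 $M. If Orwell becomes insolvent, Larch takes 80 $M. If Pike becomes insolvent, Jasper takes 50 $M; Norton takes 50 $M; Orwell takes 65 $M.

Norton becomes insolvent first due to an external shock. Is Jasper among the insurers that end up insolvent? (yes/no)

Round 1 — Norton becomes insolvent (initial).
  Dover: +20 → 20 < 90
  Grove: +30 → 30 < 80
  Jasper: +80 → 80 ≥ 30
  Larch: +60 → 60 < 120
Round 2 — Jasper becomes insolvent.
  Arden: +90 → 90 ≥ 90
  Fenton: +20 → 20 < 120
  Grove: +80 → 110 ≥ 80
  Larch: +65 → 125 ≥ 120
  Pike: +20 → 20 < 120
Round 3 — Arden, Grove, Larch become insolvent.
  Fenton: +30 → 50 < 120
  Kent: +25 → 25 < 110
  Orwell: +40 → 40 < 50
  Pike: +20 → 40 < 120
No further insolvencies.

yes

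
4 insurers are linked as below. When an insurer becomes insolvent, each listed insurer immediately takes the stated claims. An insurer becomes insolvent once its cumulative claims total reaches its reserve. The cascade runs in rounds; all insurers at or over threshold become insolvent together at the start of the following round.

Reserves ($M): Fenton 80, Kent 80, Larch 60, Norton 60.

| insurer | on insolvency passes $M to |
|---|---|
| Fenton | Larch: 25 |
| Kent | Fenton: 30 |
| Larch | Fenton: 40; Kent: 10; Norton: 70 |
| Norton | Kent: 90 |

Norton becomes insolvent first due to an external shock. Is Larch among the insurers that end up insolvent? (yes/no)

Round 1 — Norton becomes insolvent (initial).
  Kent: +90 → 90 ≥ 80
Round 2 — Kent becomes insolvent.
  Fenton: +30 → 30 < 80
No further insolvencies.

no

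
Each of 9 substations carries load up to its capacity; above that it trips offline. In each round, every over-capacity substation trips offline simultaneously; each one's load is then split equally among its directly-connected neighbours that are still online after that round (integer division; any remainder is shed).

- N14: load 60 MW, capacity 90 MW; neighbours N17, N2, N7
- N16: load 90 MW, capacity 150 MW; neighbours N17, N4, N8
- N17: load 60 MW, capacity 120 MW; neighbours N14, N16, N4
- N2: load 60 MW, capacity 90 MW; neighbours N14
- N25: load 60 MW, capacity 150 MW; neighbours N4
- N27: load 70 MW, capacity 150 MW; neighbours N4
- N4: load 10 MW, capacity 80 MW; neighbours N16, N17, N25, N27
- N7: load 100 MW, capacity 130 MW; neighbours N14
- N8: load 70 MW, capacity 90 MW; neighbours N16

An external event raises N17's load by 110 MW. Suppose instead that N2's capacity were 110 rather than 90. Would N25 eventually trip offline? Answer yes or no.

no

With N2's capacity at 110:
Round 1 — N17 at 170 > 120. N17 trips offline.
  N17 sheds 170 MW to N14, N16, N4: 56 each (2 lost).
    N14: 60+56 = 116 > 90
    N16: 90+56 = 146 ≤ 150
    N4: 10+56 = 66 ≤ 80
Round 2 — N14 trips offline.
  N14 sheds 116 MW to N2, N7: 58 each.
    N2: 60+58 = 118 > 110
    N7: 100+58 = 158 > 130
Round 3 — N2, N7 trip offline.
  N2 sheds 118 MW: no online neighbours, lost.
  N7 sheds 158 MW: no online neighbours, lost.
No further trips.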